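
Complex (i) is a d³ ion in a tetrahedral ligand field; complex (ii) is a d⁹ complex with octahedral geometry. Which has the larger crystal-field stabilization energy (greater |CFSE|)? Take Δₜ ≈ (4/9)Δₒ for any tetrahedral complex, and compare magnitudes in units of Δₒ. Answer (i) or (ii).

(ii)

(i): Tetrahedral fields are weak (Δₜ ≈ 4/9 Δₒ), so electrons fill high-spin; e^2 t2^1, CFSE = -0.8Δₜ ≈ -0.36Δₒ.
(ii): t₂g⁶ eg³, CFSE = -0.6Δₒ.
So (ii) has the larger |CFSE|.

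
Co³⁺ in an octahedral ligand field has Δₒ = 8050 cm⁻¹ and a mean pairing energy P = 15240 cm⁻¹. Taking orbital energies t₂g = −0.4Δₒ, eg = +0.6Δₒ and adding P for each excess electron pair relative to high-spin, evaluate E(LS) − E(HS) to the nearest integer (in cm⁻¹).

14380

Co is in group 9, so Co³⁺ is d⁶ (9 − 3 = 6).
High-spin d⁶ fills as t₂g⁴ eg² with CFSE 4(−0.4) + 2(+0.6) = -0.4Δₒ = -3220 cm⁻¹.
Low-spin t₂g⁶ eg⁰ gives -2.4Δₒ = -19320 cm⁻¹, but forming 2 extra pairs costs 2P = 30480 cm⁻¹, so E(LS) = -19320 + 30480 = 11160 cm⁻¹.
Thus E(LS) − E(HS) = 14380 cm⁻¹.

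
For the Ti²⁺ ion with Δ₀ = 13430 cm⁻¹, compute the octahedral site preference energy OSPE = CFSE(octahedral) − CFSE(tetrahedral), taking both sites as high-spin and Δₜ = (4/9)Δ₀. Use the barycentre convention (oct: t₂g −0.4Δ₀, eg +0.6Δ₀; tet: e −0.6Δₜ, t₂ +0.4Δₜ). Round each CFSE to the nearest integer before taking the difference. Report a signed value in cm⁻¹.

-3581

Ti is in group 4, so Ti²⁺ is d² (4 − 2 = 2).
Octahedral high-spin t₂g² eg⁰: CFSE = -0.8 × 13430 = -10744 cm⁻¹.
Tetrahedral: e² t₂⁰, CFSE = 2(−0.6) + 0(+0.4) = -1.2Δₜ = -1.2 × (4/9) × 13430 = -7163 cm⁻¹.
OSPE = CFSE(oct) − CFSE(tet) = -10744 − (-7163) = -3581 cm⁻¹.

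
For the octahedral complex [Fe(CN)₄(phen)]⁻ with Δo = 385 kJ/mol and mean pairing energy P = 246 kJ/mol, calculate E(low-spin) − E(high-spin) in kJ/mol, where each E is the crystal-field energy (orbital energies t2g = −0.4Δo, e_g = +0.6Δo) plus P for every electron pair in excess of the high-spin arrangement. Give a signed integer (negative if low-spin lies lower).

Ligand charges: 4×(-1) from CN⁻ and 1×(+0) from phen sum to -4; with overall charge -1, Fe is +3.
Fe is in group 8, so Fe³⁺ is d⁵ (8 − 3 = 5).
In the high-spin limit (t2g^3 e_g^2) the orbital term is 0.0Δo = 0 kJ/mol, with no excess pairing.
Low-spin t2g^5 e_g^0 gives -2.0Δo = -770 kJ/mol, but forming 2 extra pairs costs 2P = 492 kJ/mol, so E(LS) = -770 + 492 = -278 kJ/mol.
E(LS) − E(HS) = -278 − (0) = -278 kJ/mol.

-278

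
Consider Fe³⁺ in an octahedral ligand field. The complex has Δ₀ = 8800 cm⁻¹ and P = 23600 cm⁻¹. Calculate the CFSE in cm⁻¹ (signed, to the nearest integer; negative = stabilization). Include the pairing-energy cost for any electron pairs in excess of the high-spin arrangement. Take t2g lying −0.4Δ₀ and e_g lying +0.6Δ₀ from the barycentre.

0

Group 8 minus oxidation state +3 gives a d⁵ configuration for Fe³⁺.
Since Δ₀ = 8800 cm⁻¹ < P = 23600 cm⁻¹, the complex adopts the high-spin configuration.
Configuration: t2g^3 e_g^2.
Orbital CFSE = 0.0Δ₀ = 0.0 × 8800 = 0 cm⁻¹.
High-spin has no excess pairs, so no pairing correction applies.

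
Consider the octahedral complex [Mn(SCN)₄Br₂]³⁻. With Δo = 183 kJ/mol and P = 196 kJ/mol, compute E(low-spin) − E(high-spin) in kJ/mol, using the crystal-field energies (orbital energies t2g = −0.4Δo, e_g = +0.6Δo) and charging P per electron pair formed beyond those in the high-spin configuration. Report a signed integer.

Ligand charges: 4×(-1) from SCN⁻ and 2×(-1) from Br⁻ sum to -6; with overall charge -3, Mn is +3.
Mn is in group 7, so Mn³⁺ is d⁴ (7 − 3 = 4).
In the high-spin limit (t2g^3 e_g^1) the orbital term is -0.6Δo = -110 kJ/mol, with no excess pairing.
Low-spin: t2g^4 e_g^0, orbital CFSE = -1.6Δo = -293 kJ/mol; plus 1 excess pair × P = +196 kJ/mol; total -97 kJ/mol.
Thus E(LS) − E(HS) = 13 kJ/mol.

13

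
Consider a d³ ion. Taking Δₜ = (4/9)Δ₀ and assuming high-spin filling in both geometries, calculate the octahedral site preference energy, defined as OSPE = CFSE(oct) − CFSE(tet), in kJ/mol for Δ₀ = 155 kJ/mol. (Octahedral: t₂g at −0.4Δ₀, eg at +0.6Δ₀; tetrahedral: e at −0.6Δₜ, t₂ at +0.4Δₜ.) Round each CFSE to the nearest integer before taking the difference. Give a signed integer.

-131

Octahedral high-spin t₂g³ eg⁰: CFSE = -1.2 × 155 = -186 kJ/mol.
Tetrahedral e² t₂¹ gives -0.8Δₜ = -0.8 × (4/9) × 155 = -55 kJ/mol.
OSPE = -186 − (-55) = -131 kJ/mol.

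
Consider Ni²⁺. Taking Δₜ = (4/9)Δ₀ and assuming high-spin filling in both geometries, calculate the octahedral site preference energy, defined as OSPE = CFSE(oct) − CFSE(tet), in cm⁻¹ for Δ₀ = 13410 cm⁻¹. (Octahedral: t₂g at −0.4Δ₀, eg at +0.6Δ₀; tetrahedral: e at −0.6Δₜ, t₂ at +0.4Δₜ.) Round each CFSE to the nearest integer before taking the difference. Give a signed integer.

Ni²⁺: group 10, so d-count = 10 − 2 = 8.
In an octahedral site d⁸ (HS) is t₂g⁶ eg², giving CFSE(oct) = -1.2Δ₀ = -16092 cm⁻¹.
Tetrahedral e⁴ t₂⁴ gives -0.8Δₜ = -0.8 × (4/9) × 13410 = -4768 cm⁻¹.
OSPE = CFSE(oct) − CFSE(tet) = -16092 − (-4768) = -11324 cm⁻¹.

-11324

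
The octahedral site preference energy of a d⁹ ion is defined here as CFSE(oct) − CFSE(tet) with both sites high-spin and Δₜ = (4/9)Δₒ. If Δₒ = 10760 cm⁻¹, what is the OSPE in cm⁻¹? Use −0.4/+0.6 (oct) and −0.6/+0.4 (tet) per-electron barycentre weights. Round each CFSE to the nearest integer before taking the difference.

In an octahedral site d⁹ (HS) is t₂g⁶ eg³, giving CFSE(oct) = -0.6Δₒ = -6456 cm⁻¹.
In a tetrahedral site the filling is e⁴ t₂⁵: CFSE(tet) = -0.4Δₜ = -0.4 × (4/9)(10760) = -1913 cm⁻¹.
Subtracting, OSPE = -6456 − (-1913) = -4543 cm⁻¹.

-4543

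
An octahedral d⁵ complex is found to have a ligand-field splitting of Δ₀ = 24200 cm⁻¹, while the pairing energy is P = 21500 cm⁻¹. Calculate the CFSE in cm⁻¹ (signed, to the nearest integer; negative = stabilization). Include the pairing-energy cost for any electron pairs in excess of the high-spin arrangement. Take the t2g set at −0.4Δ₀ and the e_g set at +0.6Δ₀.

-5400

With Δ₀ > P the complex is low-spin.
Filling d⁵ accordingly: t2g^5 e_g^0.
Orbital CFSE = -2.0Δ₀ = -2.0 × 24200 = -48400 cm⁻¹.
Excess pairs vs high-spin: 2 − 0 = 2; pairing cost = +43000 cm⁻¹.
Net CFSE = -48400 + 43000 = -5400 cm⁻¹.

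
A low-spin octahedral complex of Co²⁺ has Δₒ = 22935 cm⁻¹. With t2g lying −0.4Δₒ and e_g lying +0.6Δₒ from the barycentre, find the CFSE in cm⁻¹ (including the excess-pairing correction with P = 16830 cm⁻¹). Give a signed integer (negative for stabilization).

Co is in group 9, so Co²⁺ is d⁷ (9 − 2 = 7).
Configuration: t2g^6 e_g^1.
The orbital stabilization is -1.8Δₒ = -1.8 × 22935 = -41283 cm⁻¹.
Pairing penalty: 3 pairs vs 2 in the high-spin reference → 1 extra × P = 16830 cm⁻¹.
Overall CFSE = -41283 + 16830 = -24453 cm⁻¹.

-24453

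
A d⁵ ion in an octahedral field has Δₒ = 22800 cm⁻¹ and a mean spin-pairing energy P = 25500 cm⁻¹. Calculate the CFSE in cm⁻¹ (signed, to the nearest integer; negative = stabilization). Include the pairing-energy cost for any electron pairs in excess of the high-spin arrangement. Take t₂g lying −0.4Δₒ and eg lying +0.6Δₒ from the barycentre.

0

Here Δₒ < P (22800 < 25500), so the high-spin state is favoured.
Filling d⁵ accordingly: t₂g³ eg².
Orbital CFSE = 0.0Δₒ = 0.0 × 22800 = 0 cm⁻¹.
High-spin has no excess pairs, so no pairing correction applies.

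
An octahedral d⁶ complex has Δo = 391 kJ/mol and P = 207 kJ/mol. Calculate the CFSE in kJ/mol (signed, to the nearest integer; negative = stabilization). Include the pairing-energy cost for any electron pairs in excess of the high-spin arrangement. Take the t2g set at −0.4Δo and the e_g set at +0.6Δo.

-524

Δo > P, so pairing is preferred: the ground state is low-spin.
Configuration: t2g^6 e_g^0.
Orbital CFSE = -2.4Δo = -2.4 × 391 = -938 kJ/mol.
Excess pairs vs high-spin: 3 − 1 = 2; pairing cost = +414 kJ/mol.
Net CFSE = -938 + 414 = -524 kJ/mol.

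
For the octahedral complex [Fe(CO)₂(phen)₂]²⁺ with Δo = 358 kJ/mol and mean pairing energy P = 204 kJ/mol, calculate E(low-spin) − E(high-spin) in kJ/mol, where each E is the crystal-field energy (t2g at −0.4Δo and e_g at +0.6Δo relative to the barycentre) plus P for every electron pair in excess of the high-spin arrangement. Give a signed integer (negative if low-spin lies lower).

-308

Ligand charges: 2×(+0) from CO and 2×(+0) from phen sum to +0; with overall charge +2, Fe is +2.
Fe²⁺: group 8, so d-count = 8 − 2 = 6.
High-spin d⁶ fills as t2g^4 e_g^2 with CFSE 4(−0.4) + 2(+0.6) = -0.4Δo = -143 kJ/mol.
Low-spin: t2g^6 e_g^0, orbital CFSE = -2.4Δo = -859 kJ/mol; plus 2 excess pairs × P = +408 kJ/mol; total -451 kJ/mol.
E(LS) − E(HS) = -451 − (-143) = -308 kJ/mol.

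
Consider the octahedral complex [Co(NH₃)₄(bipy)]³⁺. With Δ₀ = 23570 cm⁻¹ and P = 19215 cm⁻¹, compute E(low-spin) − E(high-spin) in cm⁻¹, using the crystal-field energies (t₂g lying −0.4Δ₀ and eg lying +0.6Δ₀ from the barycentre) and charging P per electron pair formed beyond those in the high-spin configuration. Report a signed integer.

-8710

Ligand charges: 4×(+0) from NH₃ and 1×(+0) from bipy sum to +0; with overall charge +3, Co is +3.
Group 9 minus oxidation state +3 gives a d⁶ configuration for Co³⁺.
In the high-spin limit (t₂g⁴ eg²) the orbital term is -0.4Δ₀ = -9428 cm⁻¹, with no excess pairing.
For low-spin the configuration is t₂g⁶ eg⁰: orbital energy -2.4 × 23570 = -56568 cm⁻¹, and 2 additional pairs relative to high-spin add 38430 cm⁻¹, giving -18138 cm⁻¹.
Thus E(LS) − E(HS) = -8710 cm⁻¹.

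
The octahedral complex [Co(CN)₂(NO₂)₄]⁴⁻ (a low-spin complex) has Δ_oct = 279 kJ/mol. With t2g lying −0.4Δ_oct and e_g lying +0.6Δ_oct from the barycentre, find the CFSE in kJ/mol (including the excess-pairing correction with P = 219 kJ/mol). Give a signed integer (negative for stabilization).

-283

Ligand charges: 2×(-1) from CN⁻ and 4×(-1) from NO₂⁻ sum to -6; with overall charge -4, Co is +2.
Co is in group 9, so Co²⁺ is d⁷ (9 − 2 = 7).
The d⁷ electrons fill as t2g^6 e_g^1.
Orbital CFSE = 6(-0.4) + 1(0.6) = -1.8Δ_oct = -1.8 × 279 = -502 kJ/mol.
High-spin d⁷ would be t2g^5 e_g^2 with 2 pairs; low-spin has 3, so 1 excess pair costs +1P = +219 kJ/mol.
Net CFSE = -502 + 219 = -283 kJ/mol.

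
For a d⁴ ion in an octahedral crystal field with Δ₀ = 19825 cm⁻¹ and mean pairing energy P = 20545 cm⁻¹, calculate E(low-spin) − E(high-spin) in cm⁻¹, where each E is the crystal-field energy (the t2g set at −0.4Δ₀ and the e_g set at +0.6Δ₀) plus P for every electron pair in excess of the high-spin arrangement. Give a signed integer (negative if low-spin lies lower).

720

High-spin: t2g^3 e_g^1, CFSE = -0.6Δ₀ = -11895 cm⁻¹.
For low-spin the configuration is t2g^4 e_g^0: orbital energy -1.6 × 19825 = -31720 cm⁻¹, and 1 additional pair relative to high-spin adds 20545 cm⁻¹, giving -11175 cm⁻¹.
E(LS) − E(HS) = -11175 − (-11895) = 720 cm⁻¹.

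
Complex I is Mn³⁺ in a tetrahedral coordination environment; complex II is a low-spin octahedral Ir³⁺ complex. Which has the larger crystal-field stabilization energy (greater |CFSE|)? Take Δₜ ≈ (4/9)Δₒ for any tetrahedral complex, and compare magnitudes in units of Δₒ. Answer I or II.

I: Mn is in group 7, so Mn³⁺ is d⁴ (7 − 3 = 4); With tetrahedral geometry the complex is necessarily high-spin; e² t₂², CFSE = -0.4Δₜ ≈ -0.18Δₒ.
II: Ir sits in group 9; removing 3 electrons leaves Ir³⁺ with 9 − 3 = 6 d electrons; t₂g⁶ eg⁰, CFSE = -2.4Δₒ.
So II has the larger |CFSE|.

II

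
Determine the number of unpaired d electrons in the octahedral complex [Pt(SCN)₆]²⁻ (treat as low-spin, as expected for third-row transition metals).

Each SCN⁻ contributes -1; 6 × (-1) = -6. With overall charge -2, Pt is in the +4 oxidation state.
Pt⁴⁺: group 10, so d-count = 10 − 4 = 6.
Configuration: t₂g⁶ eg⁰, giving 0 unpaired electrons.

0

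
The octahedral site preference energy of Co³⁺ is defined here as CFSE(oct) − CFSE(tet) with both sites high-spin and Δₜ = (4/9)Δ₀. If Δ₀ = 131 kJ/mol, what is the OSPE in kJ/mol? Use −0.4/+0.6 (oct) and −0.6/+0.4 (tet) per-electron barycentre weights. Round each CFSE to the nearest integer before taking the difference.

-17

Co is in group 9, so Co³⁺ is d⁶ (9 − 3 = 6).
Octahedral high-spin t2g^4 e_g^2: CFSE = -0.4 × 131 = -52 kJ/mol.
In a tetrahedral site the filling is e^3 t2^3: CFSE(tet) = -0.6Δₜ = -0.6 × (4/9)(131) = -35 kJ/mol.
Subtracting, OSPE = -52 − (-35) = -17 kJ/mol.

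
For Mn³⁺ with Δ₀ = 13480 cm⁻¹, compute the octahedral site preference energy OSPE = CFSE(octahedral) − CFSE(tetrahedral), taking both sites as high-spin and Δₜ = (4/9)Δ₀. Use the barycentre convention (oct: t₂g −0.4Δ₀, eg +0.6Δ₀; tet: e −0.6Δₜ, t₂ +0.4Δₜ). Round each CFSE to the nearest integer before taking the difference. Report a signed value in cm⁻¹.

Mn sits in group 7; removing 3 electrons leaves Mn³⁺ with 7 − 3 = 4 d electrons.
In an octahedral site d⁴ (HS) is t2g^3 e_g^1, giving CFSE(oct) = -0.6Δ₀ = -8088 cm⁻¹.
In a tetrahedral site the filling is e^2 t2^2: CFSE(tet) = -0.4Δₜ = -0.4 × (4/9)(13480) = -2396 cm⁻¹.
Subtracting, OSPE = -8088 − (-2396) = -5692 cm⁻¹.

-5692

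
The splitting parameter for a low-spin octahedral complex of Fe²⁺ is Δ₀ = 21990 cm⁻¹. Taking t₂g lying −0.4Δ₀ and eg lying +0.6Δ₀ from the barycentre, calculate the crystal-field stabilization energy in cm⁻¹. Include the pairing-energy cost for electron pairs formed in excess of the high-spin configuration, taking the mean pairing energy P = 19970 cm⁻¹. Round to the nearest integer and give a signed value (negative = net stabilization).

Fe sits in group 8; removing 2 electrons leaves Fe²⁺ with 8 − 2 = 6 d electrons.
Electron filling gives t₂g⁶ eg⁰.
CFSE(orbital) = 6×(-0.4Δ₀) + 0×(0.6Δ₀) = -2.4Δ₀; with Δ₀ = 21990 cm⁻¹ that is -52776 cm⁻¹.
Relative to high-spin t₂g⁴ eg² (1 paired), the low-spin configuration has 2 additional pairs, contributing +2 × 19970 = +39940 cm⁻¹.
Net CFSE = -52776 + 39940 = -12836 cm⁻¹.

-12836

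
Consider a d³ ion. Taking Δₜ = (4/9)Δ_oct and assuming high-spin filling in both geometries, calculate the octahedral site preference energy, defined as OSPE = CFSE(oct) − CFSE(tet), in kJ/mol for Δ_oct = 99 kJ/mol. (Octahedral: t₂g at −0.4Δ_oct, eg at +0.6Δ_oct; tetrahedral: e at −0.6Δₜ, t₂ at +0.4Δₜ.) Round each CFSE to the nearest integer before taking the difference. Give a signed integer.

In an octahedral site d³ (HS) is t₂g³ eg⁰, giving CFSE(oct) = -1.2Δ_oct = -119 kJ/mol.
Tetrahedral: e² t₂¹, CFSE = 2(−0.6) + 1(+0.4) = -0.8Δₜ = -0.8 × (4/9) × 99 = -35 kJ/mol.
OSPE = -119 − (-35) = -84 kJ/mol.

-84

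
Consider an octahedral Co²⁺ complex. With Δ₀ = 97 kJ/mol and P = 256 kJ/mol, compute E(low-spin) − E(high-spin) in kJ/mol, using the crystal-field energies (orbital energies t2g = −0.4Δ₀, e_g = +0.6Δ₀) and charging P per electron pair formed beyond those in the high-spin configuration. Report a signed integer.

Co sits in group 9; removing 2 electrons leaves Co²⁺ with 9 − 2 = 7 d electrons.
High-spin: t2g^5 e_g^2, CFSE = -0.8Δ₀ = -78 kJ/mol.
Low-spin: t2g^6 e_g^1, orbital CFSE = -1.8Δ₀ = -175 kJ/mol; plus 1 excess pair × P = +256 kJ/mol; total 81 kJ/mol.
Thus E(LS) − E(HS) = 159 kJ/mol.

159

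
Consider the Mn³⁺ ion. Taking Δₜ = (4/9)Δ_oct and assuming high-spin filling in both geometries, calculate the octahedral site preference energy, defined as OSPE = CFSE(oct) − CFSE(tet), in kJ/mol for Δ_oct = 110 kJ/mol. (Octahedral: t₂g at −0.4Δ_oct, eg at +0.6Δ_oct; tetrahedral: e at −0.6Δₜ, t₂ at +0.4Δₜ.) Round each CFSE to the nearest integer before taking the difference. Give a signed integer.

Mn is in group 7, so Mn³⁺ is d⁴ (7 − 3 = 4).
Octahedral high-spin t₂g³ eg¹: CFSE = -0.6 × 110 = -66 kJ/mol.
Tetrahedral e² t₂² gives -0.4Δₜ = -0.4 × (4/9) × 110 = -20 kJ/mol.
OSPE = -66 − (-20) = -46 kJ/mol.

-46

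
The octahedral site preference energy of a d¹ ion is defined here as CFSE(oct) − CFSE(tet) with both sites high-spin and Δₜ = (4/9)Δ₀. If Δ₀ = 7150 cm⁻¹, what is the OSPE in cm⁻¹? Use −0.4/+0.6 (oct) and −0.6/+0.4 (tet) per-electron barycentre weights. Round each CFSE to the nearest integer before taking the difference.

In an octahedral site d¹ (HS) is t₂g¹ eg⁰, giving CFSE(oct) = -0.4Δ₀ = -2860 cm⁻¹.
Tetrahedral e¹ t₂⁰ gives -0.6Δₜ = -0.6 × (4/9) × 7150 = -1907 cm⁻¹.
OSPE = CFSE(oct) − CFSE(tet) = -2860 − (-1907) = -953 cm⁻¹.

-953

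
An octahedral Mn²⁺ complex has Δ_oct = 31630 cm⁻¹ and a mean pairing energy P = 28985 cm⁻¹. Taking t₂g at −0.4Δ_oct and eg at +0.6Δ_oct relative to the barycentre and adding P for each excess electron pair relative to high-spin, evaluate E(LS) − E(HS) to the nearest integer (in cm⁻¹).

Mn sits in group 7; removing 2 electrons leaves Mn²⁺ with 7 − 2 = 5 d electrons.
High-spin: t₂g³ eg², CFSE = 0.0Δ_oct = 0 cm⁻¹.
For low-spin the configuration is t₂g⁵ eg⁰: orbital energy -2.0 × 31630 = -63260 cm⁻¹, and 2 additional pairs relative to high-spin add 57970 cm⁻¹, giving -5290 cm⁻¹.
The difference is -5290 − (0) = -5290 cm⁻¹, so low-spin lies lower.

-5290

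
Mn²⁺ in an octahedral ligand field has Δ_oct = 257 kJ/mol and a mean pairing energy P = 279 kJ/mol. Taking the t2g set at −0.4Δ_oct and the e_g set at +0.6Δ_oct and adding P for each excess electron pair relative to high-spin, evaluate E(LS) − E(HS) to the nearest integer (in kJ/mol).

Group 7 minus oxidation state +2 gives a d⁵ configuration for Mn²⁺.
High-spin d⁵ fills as t2g^3 e_g^2 with CFSE 3(−0.4) + 2(+0.6) = 0.0Δ_oct = 0 kJ/mol.
Low-spin: t2g^5 e_g^0, orbital CFSE = -2.0Δ_oct = -514 kJ/mol; plus 2 excess pairs × P = +558 kJ/mol; total 44 kJ/mol.
The difference is 44 − (0) = 44 kJ/mol, so high-spin lies lower.

44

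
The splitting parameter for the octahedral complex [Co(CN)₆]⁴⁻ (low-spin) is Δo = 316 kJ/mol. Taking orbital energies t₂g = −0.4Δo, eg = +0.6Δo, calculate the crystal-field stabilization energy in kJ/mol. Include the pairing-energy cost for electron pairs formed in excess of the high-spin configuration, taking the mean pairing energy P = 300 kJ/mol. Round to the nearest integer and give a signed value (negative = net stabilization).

-269

Each CN⁻ contributes -1; 6 × (-1) = -6. With overall charge -4, Co is in the +2 oxidation state.
Group 9 minus oxidation state +2 gives a d⁷ configuration for Co²⁺.
Electron filling gives t₂g⁶ eg¹.
Orbital CFSE = 6(-0.4) + 1(0.6) = -1.8Δo = -1.8 × 316 = -569 kJ/mol.
Pairing penalty: 3 pairs vs 2 in the high-spin reference → 1 extra × P = 300 kJ/mol.
Net CFSE = -569 + 300 = -269 kJ/mol.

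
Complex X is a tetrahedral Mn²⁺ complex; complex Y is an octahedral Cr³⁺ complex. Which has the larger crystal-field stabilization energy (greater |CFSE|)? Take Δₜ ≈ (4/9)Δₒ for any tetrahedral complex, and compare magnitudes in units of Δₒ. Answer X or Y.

X: Mn²⁺: group 7, so d-count = 7 − 2 = 5; Tetrahedral splitting is small, so the complex is high-spin; e^2 t2^3, CFSE = 0.0Δₜ ≈ 0.00Δₒ.
Y: Cr³⁺: group 6, so d-count = 6 − 3 = 3; For octahedral d³ the high- and low-spin configurations coincide; t₂g³ eg⁰, CFSE = -1.2Δₒ.
So Y has the larger |CFSE|.

Y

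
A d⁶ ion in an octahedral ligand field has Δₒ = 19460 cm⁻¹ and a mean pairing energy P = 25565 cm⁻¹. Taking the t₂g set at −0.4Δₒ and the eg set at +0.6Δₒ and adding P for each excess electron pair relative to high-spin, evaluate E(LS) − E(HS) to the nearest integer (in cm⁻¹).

12210

High-spin: t₂g⁴ eg², CFSE = -0.4Δₒ = -7784 cm⁻¹.
For low-spin the configuration is t₂g⁶ eg⁰: orbital energy -2.4 × 19460 = -46704 cm⁻¹, and 2 additional pairs relative to high-spin add 51130 cm⁻¹, giving 4426 cm⁻¹.
Thus E(LS) − E(HS) = 12210 cm⁻¹.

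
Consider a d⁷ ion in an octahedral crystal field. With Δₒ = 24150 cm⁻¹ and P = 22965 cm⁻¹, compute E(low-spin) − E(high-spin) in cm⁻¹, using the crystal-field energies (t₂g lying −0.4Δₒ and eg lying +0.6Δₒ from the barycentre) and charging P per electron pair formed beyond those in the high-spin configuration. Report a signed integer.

In the high-spin limit (t₂g⁵ eg²) the orbital term is -0.8Δₒ = -19320 cm⁻¹, with no excess pairing.
For low-spin the configuration is t₂g⁶ eg¹: orbital energy -1.8 × 24150 = -43470 cm⁻¹, and 1 additional pair relative to high-spin adds 22965 cm⁻¹, giving -20505 cm⁻¹.
E(LS) − E(HS) = -20505 − (-19320) = -1185 cm⁻¹.

-1185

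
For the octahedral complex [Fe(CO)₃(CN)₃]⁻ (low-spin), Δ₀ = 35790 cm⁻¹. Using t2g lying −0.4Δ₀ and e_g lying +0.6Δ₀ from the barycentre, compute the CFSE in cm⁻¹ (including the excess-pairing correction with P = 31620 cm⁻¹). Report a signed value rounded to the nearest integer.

-22656

Ligand charges: 3×(+0) from CO and 3×(-1) from CN⁻ sum to -3; with overall charge -1, Fe is +2.
Fe is in group 8, so Fe²⁺ is d⁶ (8 − 2 = 6).
The d⁶ electrons fill as t2g^6 e_g^0.
Orbital CFSE = 6(-0.4) + 0(0.6) = -2.4Δ₀ = -2.4 × 35790 = -85896 cm⁻¹.
Pairing penalty: 3 pairs vs 1 in the high-spin reference → 2 extra × P = 63240 cm⁻¹.
Combining: -85896 + 63240 = -22656 cm⁻¹.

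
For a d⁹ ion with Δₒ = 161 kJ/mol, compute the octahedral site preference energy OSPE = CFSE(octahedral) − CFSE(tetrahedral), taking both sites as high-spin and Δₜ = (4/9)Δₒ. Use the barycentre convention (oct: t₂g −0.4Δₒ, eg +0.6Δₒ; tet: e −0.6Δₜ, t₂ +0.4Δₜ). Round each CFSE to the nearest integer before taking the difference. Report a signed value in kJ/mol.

-68

Octahedral (high-spin): t₂g⁶ eg³, CFSE = 6(−0.4) + 3(+0.6) = -0.6Δₒ = -0.6 × 161 = -97 kJ/mol.
Tetrahedral: e⁴ t₂⁵, CFSE = 4(−0.6) + 5(+0.4) = -0.4Δₜ = -0.4 × (4/9) × 161 = -29 kJ/mol.
Subtracting, OSPE = -97 − (-29) = -68 kJ/mol.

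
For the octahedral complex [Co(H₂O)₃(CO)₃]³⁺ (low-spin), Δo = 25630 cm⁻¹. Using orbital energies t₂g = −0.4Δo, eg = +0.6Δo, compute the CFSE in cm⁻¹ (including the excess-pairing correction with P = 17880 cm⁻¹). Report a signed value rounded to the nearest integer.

-25752

Ligand charges: 3×(+0) from H₂O and 3×(+0) from CO sum to +0; with overall charge +3, Co is +3.
Co is in group 9, so Co³⁺ is d⁶ (9 − 3 = 6).
Electron filling gives t₂g⁶ eg⁰.
CFSE(orbital) = 6×(-0.4Δo) + 0×(0.6Δo) = -2.4Δo; with Δo = 25630 cm⁻¹ that is -61512 cm⁻¹.
Relative to high-spin t₂g⁴ eg² (1 paired), the low-spin configuration has 2 additional pairs, contributing +2 × 17880 = +35760 cm⁻¹.
Overall CFSE = -61512 + 35760 = -25752 cm⁻¹.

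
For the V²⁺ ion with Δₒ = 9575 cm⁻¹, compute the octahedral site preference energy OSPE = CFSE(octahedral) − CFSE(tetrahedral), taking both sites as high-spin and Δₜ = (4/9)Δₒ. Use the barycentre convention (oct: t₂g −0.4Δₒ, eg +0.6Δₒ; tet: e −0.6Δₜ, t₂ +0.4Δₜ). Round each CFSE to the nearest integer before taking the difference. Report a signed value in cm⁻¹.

-8086

V is in group 5, so V²⁺ is d³ (5 − 2 = 3).
Octahedral high-spin t₂g³ eg⁰: CFSE = -1.2 × 9575 = -11490 cm⁻¹.
In a tetrahedral site the filling is e² t₂¹: CFSE(tet) = -0.8Δₜ = -0.8 × (4/9)(9575) = -3404 cm⁻¹.
Subtracting, OSPE = -11490 − (-3404) = -8086 cm⁻¹.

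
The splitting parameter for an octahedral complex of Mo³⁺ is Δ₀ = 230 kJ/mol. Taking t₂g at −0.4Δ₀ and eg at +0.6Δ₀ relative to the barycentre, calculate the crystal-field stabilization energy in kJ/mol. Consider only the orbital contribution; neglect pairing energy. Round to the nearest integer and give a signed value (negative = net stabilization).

-276

Mo is in group 6, so Mo³⁺ is d³ (6 − 3 = 3).
The d³ electrons fill as t₂g³ eg⁰.
The orbital stabilization is -1.2Δ₀ = -1.2 × 230 = -276 kJ/mol.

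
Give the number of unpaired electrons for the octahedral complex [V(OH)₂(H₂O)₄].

3

Ligand charges: 2×(-1) from OH⁻ and 4×(+0) from H₂O sum to -2; with overall charge +0, V is +2.
V sits in group 5; removing 2 electrons leaves V²⁺ with 5 − 2 = 3 d electrons.
Configuration: t2g^3 e_g^0, giving 3 unpaired electrons.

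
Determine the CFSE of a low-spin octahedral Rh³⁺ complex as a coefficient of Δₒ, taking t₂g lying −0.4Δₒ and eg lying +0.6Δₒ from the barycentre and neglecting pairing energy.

-2.4 Δₒ

Rh sits in group 9; removing 3 electrons leaves Rh³⁺ with 9 − 3 = 6 d electrons.
Configuration: t₂g⁶ eg⁰.
CFSE = 6(-0.4Δₒ) + 0(0.6Δₒ) = -2.4Δₒ + 0.0Δₒ = -2.4Δₒ.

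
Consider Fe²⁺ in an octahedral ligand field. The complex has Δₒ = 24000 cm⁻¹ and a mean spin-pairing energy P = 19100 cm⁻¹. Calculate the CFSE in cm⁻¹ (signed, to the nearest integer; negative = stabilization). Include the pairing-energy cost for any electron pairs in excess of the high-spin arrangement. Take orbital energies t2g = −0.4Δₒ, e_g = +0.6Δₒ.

Fe²⁺: group 8, so d-count = 8 − 2 = 6.
Since Δₒ = 24000 cm⁻¹ > P = 19100 cm⁻¹, the complex adopts the low-spin configuration.
That gives t2g^6 e_g^0.
Orbital CFSE = -2.4Δₒ = -2.4 × 24000 = -57600 cm⁻¹.
Excess pairs vs high-spin: 3 − 1 = 2; pairing cost = +38200 cm⁻¹.
Net CFSE = -57600 + 38200 = -19400 cm⁻¹.

-19400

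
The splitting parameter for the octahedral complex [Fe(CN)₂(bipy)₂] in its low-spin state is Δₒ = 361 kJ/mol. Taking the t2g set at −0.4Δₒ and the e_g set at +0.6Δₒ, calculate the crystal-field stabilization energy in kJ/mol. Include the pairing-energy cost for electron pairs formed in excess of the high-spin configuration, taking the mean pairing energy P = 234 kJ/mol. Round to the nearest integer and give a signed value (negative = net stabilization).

Ligand charges: 2×(-1) from CN⁻ and 2×(+0) from bipy sum to -2; with overall charge +0, Fe is +2.
Group 8 minus oxidation state +2 gives a d⁶ configuration for Fe²⁺.
Electron filling gives t2g^6 e_g^0.
Orbital CFSE = 6(-0.4) + 0(0.6) = -2.4Δₒ = -2.4 × 361 = -866 kJ/mol.
High-spin d⁶ would be t2g^4 e_g^2 with 1 pair; low-spin has 3, so 2 excess pairs cost +2P = +468 kJ/mol.
Combining: -866 + 468 = -398 kJ/mol.

-398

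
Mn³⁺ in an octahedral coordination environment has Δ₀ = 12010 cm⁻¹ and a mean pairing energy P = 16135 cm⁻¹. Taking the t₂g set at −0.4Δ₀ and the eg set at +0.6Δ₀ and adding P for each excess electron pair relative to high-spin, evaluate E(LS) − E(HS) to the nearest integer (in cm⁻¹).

4125

Mn sits in group 7; removing 3 electrons leaves Mn³⁺ with 7 − 3 = 4 d electrons.
In the high-spin limit (t₂g³ eg¹) the orbital term is -0.6Δ₀ = -7206 cm⁻¹, with no excess pairing.
For low-spin the configuration is t₂g⁴ eg⁰: orbital energy -1.6 × 12010 = -19216 cm⁻¹, and 1 additional pair relative to high-spin adds 16135 cm⁻¹, giving -3081 cm⁻¹.
The difference is -3081 − (-7206) = 4125 cm⁻¹, so high-spin lies lower.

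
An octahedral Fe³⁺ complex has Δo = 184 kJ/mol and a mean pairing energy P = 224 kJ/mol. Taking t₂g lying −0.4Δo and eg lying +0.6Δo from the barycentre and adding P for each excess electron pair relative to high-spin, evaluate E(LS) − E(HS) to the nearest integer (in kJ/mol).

80

Fe³⁺: group 8, so d-count = 8 − 3 = 5.
High-spin d⁵ fills as t₂g³ eg² with CFSE 3(−0.4) + 2(+0.6) = 0.0Δo = 0 kJ/mol.
Low-spin: t₂g⁵ eg⁰, orbital CFSE = -2.0Δo = -368 kJ/mol; plus 2 excess pairs × P = +448 kJ/mol; total 80 kJ/mol.
E(LS) − E(HS) = 80 − (0) = 80 kJ/mol.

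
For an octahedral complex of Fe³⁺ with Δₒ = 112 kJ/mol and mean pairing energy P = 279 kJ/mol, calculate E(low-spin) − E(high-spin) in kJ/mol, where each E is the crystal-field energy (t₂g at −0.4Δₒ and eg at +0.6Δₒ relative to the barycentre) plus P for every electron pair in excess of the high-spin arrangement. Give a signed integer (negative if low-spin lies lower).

334

Fe sits in group 8; removing 3 electrons leaves Fe³⁺ with 8 − 3 = 5 d electrons.
High-spin d⁵ fills as t₂g³ eg² with CFSE 3(−0.4) + 2(+0.6) = 0.0Δₒ = 0 kJ/mol.
Low-spin: t₂g⁵ eg⁰, orbital CFSE = -2.0Δₒ = -224 kJ/mol; plus 2 excess pairs × P = +558 kJ/mol; total 334 kJ/mol.
E(LS) − E(HS) = 334 − (0) = 334 kJ/mol.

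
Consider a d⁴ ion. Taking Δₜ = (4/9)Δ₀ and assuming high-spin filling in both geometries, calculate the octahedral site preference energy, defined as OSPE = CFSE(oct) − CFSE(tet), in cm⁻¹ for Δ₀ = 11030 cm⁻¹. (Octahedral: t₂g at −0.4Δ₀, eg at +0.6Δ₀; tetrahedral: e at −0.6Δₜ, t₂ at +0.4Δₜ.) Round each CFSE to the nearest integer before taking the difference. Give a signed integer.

-4657

In an octahedral site d⁴ (HS) is t₂g³ eg¹, giving CFSE(oct) = -0.6Δ₀ = -6618 cm⁻¹.
In a tetrahedral site the filling is e² t₂²: CFSE(tet) = -0.4Δₜ = -0.4 × (4/9)(11030) = -1961 cm⁻¹.
Subtracting, OSPE = -6618 − (-1961) = -4657 cm⁻¹.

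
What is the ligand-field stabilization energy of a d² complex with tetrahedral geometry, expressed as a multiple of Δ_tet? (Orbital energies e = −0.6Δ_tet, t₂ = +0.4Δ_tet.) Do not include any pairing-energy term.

-1.2 Δ_tet

With tetrahedral geometry the complex is necessarily high-spin.
Configuration: e² t₂⁰.
CFSE = 2(-0.6Δ_tet) + 0(0.4Δ_tet) = -1.2Δ_tet + 0.0Δ_tet = -1.2Δ_tet.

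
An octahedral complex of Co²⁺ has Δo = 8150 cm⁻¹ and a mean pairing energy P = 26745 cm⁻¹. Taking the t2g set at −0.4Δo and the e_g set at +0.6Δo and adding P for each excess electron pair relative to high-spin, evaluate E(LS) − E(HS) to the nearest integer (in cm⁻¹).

18595

Co is in group 9, so Co²⁺ is d⁷ (9 − 2 = 7).
High-spin d⁷ fills as t2g^5 e_g^2 with CFSE 5(−0.4) + 2(+0.6) = -0.8Δo = -6520 cm⁻¹.
Low-spin: t2g^6 e_g^1, orbital CFSE = -1.8Δo = -14670 cm⁻¹; plus 1 excess pair × P = +26745 cm⁻¹; total 12075 cm⁻¹.
Thus E(LS) − E(HS) = 18595 cm⁻¹.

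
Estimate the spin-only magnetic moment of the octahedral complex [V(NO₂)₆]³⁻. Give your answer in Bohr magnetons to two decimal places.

Each NO₂⁻ contributes -1; 6 × (-1) = -6. With overall charge -3, V is in the +3 oxidation state.
V³⁺: group 5, so d-count = 5 − 3 = 2.
Configuration: t₂g² eg⁰ → 2 unpaired electrons.
μ(spin-only) = √[2(2+2)] = √8 ≈ 2.83 Bohr magnetons.

2.83 Bohr magnetons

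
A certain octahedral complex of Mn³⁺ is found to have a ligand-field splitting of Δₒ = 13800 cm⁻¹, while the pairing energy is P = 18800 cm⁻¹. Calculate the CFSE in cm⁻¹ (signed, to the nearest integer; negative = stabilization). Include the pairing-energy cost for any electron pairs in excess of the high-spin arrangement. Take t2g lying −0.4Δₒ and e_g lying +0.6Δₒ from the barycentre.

Mn sits in group 7; removing 3 electrons leaves Mn³⁺ with 7 − 3 = 4 d electrons.
Since Δₒ = 13800 cm⁻¹ < P = 18800 cm⁻¹, the complex adopts the high-spin configuration.
Configuration: t2g^3 e_g^1.
Orbital CFSE = -0.6Δₒ = -0.6 × 13800 = -8280 cm⁻¹.
High-spin has no excess pairs, so no pairing correction applies.

-8280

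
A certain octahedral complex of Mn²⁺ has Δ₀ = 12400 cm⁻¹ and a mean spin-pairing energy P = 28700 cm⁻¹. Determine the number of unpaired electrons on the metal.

5

Group 7 minus oxidation state +2 gives a d⁵ configuration for Mn²⁺.
Since Δ₀ = 12400 cm⁻¹ < P = 28700 cm⁻¹, the complex adopts the high-spin configuration.
Configuration: t₂g³ eg².
Unpaired electrons: 5.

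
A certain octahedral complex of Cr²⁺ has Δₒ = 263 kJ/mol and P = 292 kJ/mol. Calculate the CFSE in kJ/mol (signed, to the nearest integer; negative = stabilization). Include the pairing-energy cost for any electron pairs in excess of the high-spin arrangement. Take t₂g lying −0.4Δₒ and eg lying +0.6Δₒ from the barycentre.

Cr²⁺: group 6, so d-count = 6 − 2 = 4.
Here Δₒ < P (263 < 292), so the high-spin state is favoured.
That gives t₂g³ eg¹.
Orbital CFSE = -0.6Δₒ = -0.6 × 263 = -158 kJ/mol.
High-spin has no excess pairs, so no pairing correction applies.

-158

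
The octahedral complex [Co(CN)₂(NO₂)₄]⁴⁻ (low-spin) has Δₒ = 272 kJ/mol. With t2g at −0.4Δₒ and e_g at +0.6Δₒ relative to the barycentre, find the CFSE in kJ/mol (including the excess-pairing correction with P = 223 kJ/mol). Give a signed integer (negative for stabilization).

-267

Ligand charges: 2×(-1) from CN⁻ and 4×(-1) from NO₂⁻ sum to -6; with overall charge -4, Co is +2.
Group 9 minus oxidation state +2 gives a d⁷ configuration for Co²⁺.
The d⁷ electrons fill as t2g^6 e_g^1.
Orbital CFSE = 6(-0.4) + 1(0.6) = -1.8Δₒ = -1.8 × 272 = -490 kJ/mol.
Relative to high-spin t2g^5 e_g^2 (2 paired), the low-spin configuration has 1 additional pair, contributing +1 × 223 = +223 kJ/mol.
Combining: -490 + 223 = -267 kJ/mol.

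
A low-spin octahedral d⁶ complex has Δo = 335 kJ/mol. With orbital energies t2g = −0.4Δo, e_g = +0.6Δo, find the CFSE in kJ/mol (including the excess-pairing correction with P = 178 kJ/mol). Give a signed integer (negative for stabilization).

-448

Electron filling gives t2g^6 e_g^0.
CFSE(orbital) = 6×(-0.4Δo) + 0×(0.6Δo) = -2.4Δo; with Δo = 335 kJ/mol that is -804 kJ/mol.
High-spin d⁶ would be t2g^4 e_g^2 with 1 pair; low-spin has 3, so 2 excess pairs cost +2P = +356 kJ/mol.
Combining: -804 + 356 = -448 kJ/mol.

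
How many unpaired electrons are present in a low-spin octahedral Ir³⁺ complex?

0

Ir³⁺: group 9, so d-count = 9 − 3 = 6.
Configuration: t₂g⁶ eg⁰, giving 0 unpaired electrons.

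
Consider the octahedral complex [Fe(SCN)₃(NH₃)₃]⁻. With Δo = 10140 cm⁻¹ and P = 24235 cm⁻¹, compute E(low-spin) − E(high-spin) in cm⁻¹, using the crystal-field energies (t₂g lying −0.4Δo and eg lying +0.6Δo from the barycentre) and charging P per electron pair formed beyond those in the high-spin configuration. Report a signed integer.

Ligand charges: 3×(-1) from SCN⁻ and 3×(+0) from NH₃ sum to -3; with overall charge -1, Fe is +2.
Group 8 minus oxidation state +2 gives a d⁶ configuration for Fe²⁺.
High-spin: t₂g⁴ eg², CFSE = -0.4Δo = -4056 cm⁻¹.
Low-spin t₂g⁶ eg⁰ gives -2.4Δo = -24336 cm⁻¹, but forming 2 extra pairs costs 2P = 48470 cm⁻¹, so E(LS) = -24336 + 48470 = 24134 cm⁻¹.
The difference is 24134 − (-4056) = 28190 cm⁻¹, so high-spin lies lower.

28190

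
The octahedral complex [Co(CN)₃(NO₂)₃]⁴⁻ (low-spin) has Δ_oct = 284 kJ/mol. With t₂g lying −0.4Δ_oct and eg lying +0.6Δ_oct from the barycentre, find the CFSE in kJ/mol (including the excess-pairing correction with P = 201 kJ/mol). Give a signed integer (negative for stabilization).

-310

Ligand charges: 3×(-1) from CN⁻ and 3×(-1) from NO₂⁻ sum to -6; with overall charge -4, Co is +2.
Group 9 minus oxidation state +2 gives a d⁷ configuration for Co²⁺.
Electron filling gives t₂g⁶ eg¹.
CFSE(orbital) = 6×(-0.4Δ_oct) + 1×(0.6Δ_oct) = -1.8Δ_oct; with Δ_oct = 284 kJ/mol that is -511 kJ/mol.
Pairing penalty: 3 pairs vs 2 in the high-spin reference → 1 extra × P = 201 kJ/mol.
Combining: -511 + 201 = -310 kJ/mol.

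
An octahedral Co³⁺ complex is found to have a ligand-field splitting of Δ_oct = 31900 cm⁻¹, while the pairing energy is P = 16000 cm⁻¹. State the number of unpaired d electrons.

0

Group 9 minus oxidation state +3 gives a d⁶ configuration for Co³⁺.
Since Δ_oct = 31900 cm⁻¹ > P = 16000 cm⁻¹, the complex adopts the low-spin configuration.
That gives t₂g⁶ eg⁰.
Unpaired electrons: 0.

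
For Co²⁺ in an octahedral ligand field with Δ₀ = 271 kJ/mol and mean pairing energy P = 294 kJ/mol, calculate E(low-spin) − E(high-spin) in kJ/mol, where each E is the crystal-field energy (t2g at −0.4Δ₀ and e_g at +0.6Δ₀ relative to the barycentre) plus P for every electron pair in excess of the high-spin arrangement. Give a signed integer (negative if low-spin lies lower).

Co sits in group 9; removing 2 electrons leaves Co²⁺ with 9 − 2 = 7 d electrons.
High-spin: t2g^5 e_g^2, CFSE = -0.8Δ₀ = -217 kJ/mol.
Low-spin: t2g^6 e_g^1, orbital CFSE = -1.8Δ₀ = -488 kJ/mol; plus 1 excess pair × P = +294 kJ/mol; total -194 kJ/mol.
The difference is -194 − (-217) = 23 kJ/mol, so high-spin lies lower.

23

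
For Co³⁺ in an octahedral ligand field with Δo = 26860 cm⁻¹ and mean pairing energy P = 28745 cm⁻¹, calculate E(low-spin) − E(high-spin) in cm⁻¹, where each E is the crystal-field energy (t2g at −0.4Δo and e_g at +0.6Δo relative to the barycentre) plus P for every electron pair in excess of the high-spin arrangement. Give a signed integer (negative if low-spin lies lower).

Co³⁺: group 9, so d-count = 9 − 3 = 6.
In the high-spin limit (t2g^4 e_g^2) the orbital term is -0.4Δo = -10744 cm⁻¹, with no excess pairing.
For low-spin the configuration is t2g^6 e_g^0: orbital energy -2.4 × 26860 = -64464 cm⁻¹, and 2 additional pairs relative to high-spin add 57490 cm⁻¹, giving -6974 cm⁻¹.
The difference is -6974 − (-10744) = 3770 cm⁻¹, so high-spin lies lower.

3770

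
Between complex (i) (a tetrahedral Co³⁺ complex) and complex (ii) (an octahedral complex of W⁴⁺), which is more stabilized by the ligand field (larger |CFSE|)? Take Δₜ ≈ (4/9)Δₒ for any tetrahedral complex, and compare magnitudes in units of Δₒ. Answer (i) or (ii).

(i): Group 9 minus oxidation state +3 gives a d⁶ configuration for Co³⁺; Tetrahedral splitting is small, so the complex is high-spin; e^3 t2^3, CFSE = -0.6Δₜ ≈ -0.27Δₒ.
(ii): W sits in group 6; removing 4 electrons leaves W⁴⁺ with 6 − 4 = 2 d electrons; t₂g² eg⁰, CFSE = -0.8Δₒ.
So (ii) has the larger |CFSE|.

(ii)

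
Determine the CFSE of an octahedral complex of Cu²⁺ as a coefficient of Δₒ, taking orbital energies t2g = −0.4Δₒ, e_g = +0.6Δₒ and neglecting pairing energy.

-0.6 Δₒ

Group 11 minus oxidation state +2 gives a d⁹ configuration for Cu²⁺.
Configuration: t2g^6 e_g^3.
CFSE = 6(-0.4Δₒ) + 3(0.6Δₒ) = -2.4Δₒ + 1.8Δₒ = -0.6Δₒ.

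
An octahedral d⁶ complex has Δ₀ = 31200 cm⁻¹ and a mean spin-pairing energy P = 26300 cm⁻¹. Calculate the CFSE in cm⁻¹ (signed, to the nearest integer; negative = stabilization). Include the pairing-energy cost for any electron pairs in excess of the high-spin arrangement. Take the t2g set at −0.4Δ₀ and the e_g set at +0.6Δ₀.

With Δ₀ > P the complex is low-spin.
Configuration: t2g^6 e_g^0.
Orbital CFSE = -2.4Δ₀ = -2.4 × 31200 = -74880 cm⁻¹.
Excess pairs vs high-spin: 3 − 1 = 2; pairing cost = +52600 cm⁻¹.
Net CFSE = -74880 + 52600 = -22280 cm⁻¹.

-22280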